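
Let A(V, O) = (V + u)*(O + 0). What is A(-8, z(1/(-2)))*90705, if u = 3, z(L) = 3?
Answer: -1360575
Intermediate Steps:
A(V, O) = O*(3 + V) (A(V, O) = (V + 3)*(O + 0) = (3 + V)*O = O*(3 + V))
A(-8, z(1/(-2)))*90705 = (3*(3 - 8))*90705 = (3*(-5))*90705 = -15*90705 = -1360575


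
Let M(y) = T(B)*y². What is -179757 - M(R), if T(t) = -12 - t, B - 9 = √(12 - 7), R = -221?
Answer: 845904 + 48841*√5 ≈ 9.5512e+5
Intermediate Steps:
B = 9 + √5 (B = 9 + √(12 - 7) = 9 + √5 ≈ 11.236)
M(y) = y²*(-21 - √5) (M(y) = (-12 - (9 + √5))*y² = (-12 + (-9 - √5))*y² = (-21 - √5)*y² = y²*(-21 - √5))
-179757 - M(R) = -179757 - (-221)²*(-21 - √5) = -179757 - 48841*(-21 - √5) = -179757 - (-1025661 - 48841*√5) = -179757 + (1025661 + 48841*√5) = 845904 + 48841*√5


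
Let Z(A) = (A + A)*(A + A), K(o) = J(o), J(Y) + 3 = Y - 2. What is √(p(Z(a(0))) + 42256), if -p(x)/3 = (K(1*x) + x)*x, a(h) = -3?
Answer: 2*√8755 ≈ 187.14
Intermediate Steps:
J(Y) = -5 + Y (J(Y) = -3 + (Y - 2) = -3 + (-2 + Y) = -5 + Y)
K(o) = -5 + o
Z(A) = 4*A² (Z(A) = (2*A)*(2*A) = 4*A²)
p(x) = -3*x*(-5 + 2*x) (p(x) = -3*((-5 + 1*x) + x)*x = -3*((-5 + x) + x)*x = -3*(-5 + 2*x)*x = -3*x*(-5 + 2*x))
√(p(Z(a(0))) + 42256) = √(3*(4*(-3)²)*(5 - 8*(-3)²) + 42256) = √(3*(4*9)*(5 - 8*9) + 42256) = √(3*36*(5 - 2*36) + 42256) = √(3*36*(5 - 72) + 42256) = √(3*36*(-67) + 42256) = √(-7236 + 42256) = √35020 = 2*√8755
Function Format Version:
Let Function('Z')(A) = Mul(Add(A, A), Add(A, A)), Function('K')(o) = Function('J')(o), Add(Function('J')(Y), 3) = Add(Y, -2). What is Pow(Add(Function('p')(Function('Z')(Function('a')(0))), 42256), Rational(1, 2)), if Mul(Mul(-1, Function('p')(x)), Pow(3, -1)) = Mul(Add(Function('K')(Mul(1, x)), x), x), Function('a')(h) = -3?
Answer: Mul(2, Pow(8755, Rational(1, 2))) ≈ 187.14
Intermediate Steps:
Function('J')(Y) = Add(-5, Y) (Function('J')(Y) = Add(-3, Add(Y, -2)) = Add(-3, Add(-2, Y)) = Add(-5, Y))
Function('K')(o) = Add(-5, o)
Function('Z')(A) = Mul(4, Pow(A, 2)) (Function('Z')(A) = Mul(Mul(2, A), Mul(2, A)) = Mul(4, Pow(A, 2)))
Function('p')(x) = Mul(-3, x, Add(-5, Mul(2, x))) (Function('p')(x) = Mul(-3, Mul(Add(Add(-5, Mul(1, x)), x), x)) = Mul(-3, Mul(Add(Add(-5, x), x), x)) = Mul(-3, Mul(Add(-5, Mul(2, x)), x)) = Mul(-3, Mul(x, Add(-5, Mul(2, x)))) = Mul(-3, x, Add(-5, Mul(2, x))))
Pow(Add(Function('p')(Function('Z')(Function('a')(0))), 42256), Rational(1, 2)) = Pow(Add(Mul(3, Mul(4, Pow(-3, 2)), Add(5, Mul(-2, Mul(4, Pow(-3, 2))))), 42256), Rational(1, 2)) = Pow(Add(Mul(3, Mul(4, 9), Add(5, Mul(-2, Mul(4, 9)))), 42256), Rational(1, 2)) = Pow(Add(Mul(3, 36, Add(5, Mul(-2, 36))), 42256), Rational(1, 2)) = Pow(Add(Mul(3, 36, Add(5, -72)), 42256), Rational(1, 2)) = Pow(Add(Mul(3, 36, -67), 42256), Rational(1, 2)) = Pow(Add(-7236, 42256), Rational(1, 2)) = Pow(35020, Rational(1, 2)) = Mul(2, Pow(8755, Rational(1, 2)))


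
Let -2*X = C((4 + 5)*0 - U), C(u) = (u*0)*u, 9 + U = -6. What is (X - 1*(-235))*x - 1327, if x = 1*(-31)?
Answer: -8612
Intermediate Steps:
U = -15 (U = -9 - 6 = -15)
x = -31
C(u) = 0 (C(u) = 0*u = 0)
X = 0 (X = -1/2*0 = 0)
(X - 1*(-235))*x - 1327 = (0 - 1*(-235))*(-31) - 1327 = (0 + 235)*(-31) - 1327 = 235*(-31) - 1327 = -7285 - 1327 = -8612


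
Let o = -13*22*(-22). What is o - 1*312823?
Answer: -306531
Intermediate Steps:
o = 6292 (o = -286*(-22) = 6292)
o - 1*312823 = 6292 - 1*312823 = 6292 - 312823 = -306531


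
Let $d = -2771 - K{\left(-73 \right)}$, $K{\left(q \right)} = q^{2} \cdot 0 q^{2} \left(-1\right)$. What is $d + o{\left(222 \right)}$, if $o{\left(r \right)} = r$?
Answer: $-2549$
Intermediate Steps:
$K{\left(q \right)} = 0$ ($K{\left(q \right)} = q^{2} \cdot 0 \left(-1\right) = 0 \left(-1\right) = 0$)
$d = -2771$ ($d = -2771 - 0 = -2771 + 0 = -2771$)
$d + o{\left(222 \right)} = -2771 + 222 = -2549$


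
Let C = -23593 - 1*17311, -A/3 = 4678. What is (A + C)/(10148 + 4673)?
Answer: -54938/14821 ≈ -3.7068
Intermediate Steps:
A = -14034 (A = -3*4678 = -14034)
C = -40904 (C = -23593 - 17311 = -40904)
(A + C)/(10148 + 4673) = (-14034 - 40904)/(10148 + 4673) = -54938/14821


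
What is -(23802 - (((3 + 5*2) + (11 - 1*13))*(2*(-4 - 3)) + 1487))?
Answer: -22469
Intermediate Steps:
-(23802 - (((3 + 5*2) + (11 - 1*13))*(2*(-4 - 3)) + 1487)) = -(23802 - (((3 + 10) + (11 - 13))*(2*(-7)) + 1487)) = -(23802 - ((13 - 2)*(-14) + 1487)) = -(23802 - (11*(-14) + 1487)) = -(23802 - (-154 + 1487)) = -(23802 - 1*1333) = -(23802 - 1333) = -1*22469 = -22469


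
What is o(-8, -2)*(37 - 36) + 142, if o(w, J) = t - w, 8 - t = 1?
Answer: 157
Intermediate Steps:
t = 7 (t = 8 - 1*1 = 8 - 1 = 7)
o(w, J) = 7 - w
o(-8, -2)*(37 - 36) + 142 = (7 - 1*(-8))*(37 - 36) + 142 = (7 + 8)*1 + 142 = 15*1 + 142 = 15 + 142 = 157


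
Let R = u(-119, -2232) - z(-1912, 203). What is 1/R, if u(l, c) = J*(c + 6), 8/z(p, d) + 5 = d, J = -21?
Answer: 99/4627850 ≈ 2.1392e-5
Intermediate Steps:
z(p, d) = 8/(-5 + d)
u(l, c) = -126 - 21*c (u(l, c) = -21*(c + 6) = -21*(6 + c) = -126 - 21*c)
R = 4627850/99 (R = (-126 - 21*(-2232)) - 8/(-5 + 203) = (-126 + 46872) - 8/198 = 46746 - 8/198 = 46746 - 1*4/99 = 46746 - 4/99 = 4627850/99 ≈ 46746.)
1/R = 1/(4627850/99) = 99/4627850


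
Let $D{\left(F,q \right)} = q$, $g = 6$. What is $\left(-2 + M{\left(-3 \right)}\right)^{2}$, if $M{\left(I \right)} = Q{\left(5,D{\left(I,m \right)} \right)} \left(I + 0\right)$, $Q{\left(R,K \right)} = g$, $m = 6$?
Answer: $400$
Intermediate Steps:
$Q{\left(R,K \right)} = 6$
$M{\left(I \right)} = 6 I$ ($M{\left(I \right)} = 6 \left(I + 0\right) = 6 I$)
$\left(-2 + M{\left(-3 \right)}\right)^{2} = \left(-2 + 6 \left(-3\right)\right)^{2} = \left(-2 - 18\right)^{2} = \left(-20\right)^{2} = 400$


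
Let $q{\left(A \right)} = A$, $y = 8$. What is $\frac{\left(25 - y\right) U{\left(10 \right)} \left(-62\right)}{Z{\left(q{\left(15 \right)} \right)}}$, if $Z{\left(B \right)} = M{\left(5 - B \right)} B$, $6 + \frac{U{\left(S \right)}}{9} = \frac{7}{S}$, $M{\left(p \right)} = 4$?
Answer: $\frac{83793}{100} \approx 837.93$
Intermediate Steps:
$U{\left(S \right)} = -54 + \frac{63}{S}$ ($U{\left(S \right)} = -54 + 9 \frac{7}{S} = -54 + \frac{63}{S}$)
$Z{\left(B \right)} = 4 B$
$\frac{\left(25 - y\right) U{\left(10 \right)} \left(-62\right)}{Z{\left(q{\left(15 \right)} \right)}} = \frac{\left(25 - 8\right) \left(-54 + \frac{63}{10}\right) \left(-62\right)}{4 \cdot 15} = \frac{\left(25 - 8\right) \left(-54 + 63 \cdot \frac{1}{10}\right) \left(-62\right)}{60} = 17 \left(-54 + \frac{63}{10}\right) \left(-62\right) \frac{1}{60} = 17 \left(- \frac{477}{10}\right) \left(-62\right) \frac{1}{60} = \left(- \frac{8109}{10}\right) \left(-62\right) \frac{1}{60} = \frac{251379}{5} \cdot \frac{1}{60} = \frac{83793}{100}$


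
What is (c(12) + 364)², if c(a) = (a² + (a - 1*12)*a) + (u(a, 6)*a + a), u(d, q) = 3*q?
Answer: 541696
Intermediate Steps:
c(a) = a² + 19*a + a*(-12 + a) (c(a) = (a² + (a - 1*12)*a) + ((3*6)*a + a) = (a² + (a - 12)*a) + (18*a + a) = (a² + (-12 + a)*a) + 19*a = (a² + a*(-12 + a)) + 19*a = a² + 19*a + a*(-12 + a))
(c(12) + 364)² = (12*(7 + 2*12) + 364)² = (12*(7 + 24) + 364)² = (12*31 + 364)² = (372 + 364)² = 736² = 541696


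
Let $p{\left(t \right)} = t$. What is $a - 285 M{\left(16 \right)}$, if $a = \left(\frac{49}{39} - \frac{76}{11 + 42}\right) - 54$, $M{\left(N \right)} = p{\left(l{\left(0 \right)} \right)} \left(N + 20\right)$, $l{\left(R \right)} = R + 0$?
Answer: $- \frac{111985}{2067} \approx -54.178$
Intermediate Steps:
$l{\left(R \right)} = R$
$M{\left(N \right)} = 0$ ($M{\left(N \right)} = 0 \left(N + 20\right) = 0 \left(20 + N\right) = 0$)
$a = - \frac{111985}{2067}$ ($a = \left(49 \cdot \frac{1}{39} - \frac{76}{53}\right) - 54 = \left(\frac{49}{39} - \frac{76}{53}\right) - 54 = - \frac{367}{2067} - 54 = - \frac{111985}{2067} \approx -54.178$)
$a - 285 M{\left(16 \right)} = - \frac{111985}{2067} - 0 = - \frac{111985}{2067} + 0 = - \frac{111985}{2067}$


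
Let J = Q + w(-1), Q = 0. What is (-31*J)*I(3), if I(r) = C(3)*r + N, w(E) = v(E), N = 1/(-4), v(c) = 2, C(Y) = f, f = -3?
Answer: 1147/2 ≈ 573.50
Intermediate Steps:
C(Y) = -3
N = -¼ ≈ -0.25000
w(E) = 2
I(r) = -¼ - 3*r (I(r) = -3*r - ¼ = -¼ - 3*r)
J = 2 (J = 0 + 2 = 2)
(-31*J)*I(3) = (-31*2)*(-¼ - 3*3) = -62*(-¼ - 9) = -62*(-37/4) = 1147/2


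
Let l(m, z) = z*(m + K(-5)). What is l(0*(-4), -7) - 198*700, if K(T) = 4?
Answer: -138628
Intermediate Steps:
l(m, z) = z*(4 + m) (l(m, z) = z*(m + 4) = z*(4 + m))
l(0*(-4), -7) - 198*700 = -7*(4 + 0*(-4)) - 198*700 = -7*(4 + 0) - 138600 = -7*4 - 138600 = -28 - 138600 = -138628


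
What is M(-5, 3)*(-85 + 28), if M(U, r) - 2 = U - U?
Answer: -114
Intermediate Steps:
M(U, r) = 2 (M(U, r) = 2 + (U - U) = 2 + 0 = 2)
M(-5, 3)*(-85 + 28) = 2*(-85 + 28) = 2*(-57) = -114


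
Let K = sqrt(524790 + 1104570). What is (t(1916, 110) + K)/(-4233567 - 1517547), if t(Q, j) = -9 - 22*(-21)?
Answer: -151/1917038 - 2*sqrt(11315)/958519 ≈ -0.00030072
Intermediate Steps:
K = 12*sqrt(11315) (K = sqrt(1629360) = 12*sqrt(11315) ≈ 1276.5)
t(Q, j) = 453 (t(Q, j) = -9 + 462 = 453)
(t(1916, 110) + K)/(-4233567 - 1517547) = (453 + 12*sqrt(11315))/(-4233567 - 1517547) = (453 + 12*sqrt(11315))/(-5751114) = (453 + 12*sqrt(11315))*(-1/5751114) = -151/1917038 - 2*sqrt(11315)/958519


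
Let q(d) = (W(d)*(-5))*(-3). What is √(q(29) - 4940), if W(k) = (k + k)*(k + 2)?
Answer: √22030 ≈ 148.43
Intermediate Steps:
W(k) = 2*k*(2 + k) (W(k) = (2*k)*(2 + k) = 2*k*(2 + k))
q(d) = 30*d*(2 + d) (q(d) = ((2*d*(2 + d))*(-5))*(-3) = -10*d*(2 + d)*(-3) = 30*d*(2 + d))
√(q(29) - 4940) = √(30*29*(2 + 29) - 4940) = √(30*29*31 - 4940) = √(26970 - 4940) = √22030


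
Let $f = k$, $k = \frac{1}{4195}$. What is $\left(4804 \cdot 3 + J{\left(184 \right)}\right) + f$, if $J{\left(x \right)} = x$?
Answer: $\frac{61230221}{4195} \approx 14596.0$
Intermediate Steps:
$k = \frac{1}{4195} \approx 0.00023838$
$f = \frac{1}{4195} \approx 0.00023838$
$\left(4804 \cdot 3 + J{\left(184 \right)}\right) + f = \left(4804 \cdot 3 + 184\right) + \frac{1}{4195} = \left(14412 + 184\right) + \frac{1}{4195} = 14596 + \frac{1}{4195} = \frac{61230221}{4195}$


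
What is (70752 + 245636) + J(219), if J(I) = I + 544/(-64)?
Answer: 633197/2 ≈ 3.1660e+5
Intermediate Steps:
J(I) = -17/2 + I (J(I) = I + 544*(-1/64) = I - 17/2 = -17/2 + I)
(70752 + 245636) + J(219) = (70752 + 245636) + (-17/2 + 219) = 316388 + 421/2 = 633197/2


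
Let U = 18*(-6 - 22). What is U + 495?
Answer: -9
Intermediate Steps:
U = -504 (U = 18*(-28) = -504)
U + 495 = -504 + 495 = -9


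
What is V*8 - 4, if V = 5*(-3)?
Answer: -124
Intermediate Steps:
V = -15
V*8 - 4 = -15*8 - 4 = -120 - 4 = -124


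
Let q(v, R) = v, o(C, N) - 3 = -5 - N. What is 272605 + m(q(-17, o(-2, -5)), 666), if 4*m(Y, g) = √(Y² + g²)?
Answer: 272605 + √443845/4 ≈ 2.7277e+5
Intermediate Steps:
o(C, N) = -2 - N (o(C, N) = 3 + (-5 - N) = -2 - N)
m(Y, g) = √(Y² + g²)/4
272605 + m(q(-17, o(-2, -5)), 666) = 272605 + √((-17)² + 666²)/4 = 272605 + √(289 + 443556)/4 = 272605 + √443845/4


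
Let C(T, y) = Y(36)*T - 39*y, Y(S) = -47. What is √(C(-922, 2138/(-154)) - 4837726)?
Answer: I*√28422739961/77 ≈ 2189.5*I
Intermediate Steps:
C(T, y) = -47*T - 39*y
√(C(-922, 2138/(-154)) - 4837726) = √((-47*(-922) - 83382/(-154)) - 4837726) = √((43334 - 83382*(-1)/154) - 4837726) = √((43334 - 39*(-1069/77)) - 4837726) = √((43334 + 41691/77) - 4837726) = √(3378409/77 - 4837726) = √(-369126493/77) = I*√28422739961/77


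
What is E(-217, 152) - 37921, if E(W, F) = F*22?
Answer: -34577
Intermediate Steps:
E(W, F) = 22*F
E(-217, 152) - 37921 = 22*152 - 37921 = 3344 - 37921 = -34577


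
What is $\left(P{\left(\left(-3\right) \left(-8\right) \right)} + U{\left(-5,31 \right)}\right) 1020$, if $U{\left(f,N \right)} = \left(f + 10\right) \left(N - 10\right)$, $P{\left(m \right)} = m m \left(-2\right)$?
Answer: $-1067940$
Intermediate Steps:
$P{\left(m \right)} = - 2 m^{2}$ ($P{\left(m \right)} = m^{2} \left(-2\right) = - 2 m^{2}$)
$U{\left(f,N \right)} = \left(-10 + N\right) \left(10 + f\right)$ ($U{\left(f,N \right)} = \left(10 + f\right) \left(-10 + N\right) = \left(-10 + N\right) \left(10 + f\right)$)
$\left(P{\left(\left(-3\right) \left(-8\right) \right)} + U{\left(-5,31 \right)}\right) 1020 = \left(- 2 \left(\left(-3\right) \left(-8\right)\right)^{2} + \left(-100 - -50 + 10 \cdot 31 + 31 \left(-5\right)\right)\right) 1020 = \left(- 2 \cdot 24^{2} + \left(-100 + 50 + 310 - 155\right)\right) 1020 = \left(\left(-2\right) 576 + 105\right) 1020 = \left(-1152 + 105\right) 1020 = \left(-1047\right) 1020 = -1067940$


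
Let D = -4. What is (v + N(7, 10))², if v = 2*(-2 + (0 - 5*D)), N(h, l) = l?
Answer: 2116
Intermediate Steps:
v = 36 (v = 2*(-2 + (0 - 5*(-4))) = 2*(-2 + (0 + 20)) = 2*(-2 + 20) = 2*18 = 36)
(v + N(7, 10))² = (36 + 10)² = 46² = 2116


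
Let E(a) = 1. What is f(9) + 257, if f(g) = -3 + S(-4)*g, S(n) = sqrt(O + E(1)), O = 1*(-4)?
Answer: 254 + 9*I*sqrt(3) ≈ 254.0 + 15.588*I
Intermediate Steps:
O = -4
S(n) = I*sqrt(3) (S(n) = sqrt(-4 + 1) = sqrt(-3) = I*sqrt(3))
f(g) = -3 + I*g*sqrt(3) (f(g) = -3 + (I*sqrt(3))*g = -3 + I*g*sqrt(3))
f(9) + 257 = (-3 + I*9*sqrt(3)) + 257 = (-3 + 9*I*sqrt(3)) + 257 = 254 + 9*I*sqrt(3)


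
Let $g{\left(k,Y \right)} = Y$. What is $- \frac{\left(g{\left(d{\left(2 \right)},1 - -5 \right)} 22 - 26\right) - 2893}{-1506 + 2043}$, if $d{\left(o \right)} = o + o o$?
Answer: $\frac{929}{179} \approx 5.1899$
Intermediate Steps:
$d{\left(o \right)} = o + o^{2}$
$- \frac{\left(g{\left(d{\left(2 \right)},1 - -5 \right)} 22 - 26\right) - 2893}{-1506 + 2043} = - \frac{\left(\left(1 - -5\right) 22 - 26\right) - 2893}{-1506 + 2043} = - \frac{\left(\left(1 + 5\right) 22 - 26\right) - 2893}{537} = - \frac{\left(6 \cdot 22 - 26\right) - 2893}{537} = - \frac{\left(132 - 26\right) - 2893}{537} = - \frac{106 - 2893}{537} = - \frac{-2787}{537} = \left(-1\right) \left(- \frac{929}{179}\right) = \frac{929}{179}$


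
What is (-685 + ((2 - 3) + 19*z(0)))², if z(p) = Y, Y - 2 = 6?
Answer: 285156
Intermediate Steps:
Y = 8 (Y = 2 + 6 = 8)
z(p) = 8
(-685 + ((2 - 3) + 19*z(0)))² = (-685 + ((2 - 3) + 19*8))² = (-685 + (-1 + 152))² = (-685 + 151)² = (-534)² = 285156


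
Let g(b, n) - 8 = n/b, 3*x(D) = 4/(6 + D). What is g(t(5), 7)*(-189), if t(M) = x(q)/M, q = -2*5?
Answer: 18333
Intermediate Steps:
q = -10
x(D) = 4/(3*(6 + D)) (x(D) = (4/(6 + D))/3 = 4/(3*(6 + D)))
t(M) = -1/(3*M) (t(M) = (4/(3*(6 - 10)))/M = ((4/3)/(-4))/M = ((4/3)*(-1/4))/M = -1/(3*M))
g(b, n) = 8 + n/b
g(t(5), 7)*(-189) = (8 + 7/((-1/3/5)))*(-189) = (8 + 7/((-1/3*1/5)))*(-189) = (8 + 7/(-1/15))*(-189) = (8 + 7*(-15))*(-189) = (8 - 105)*(-189) = -97*(-189) = 18333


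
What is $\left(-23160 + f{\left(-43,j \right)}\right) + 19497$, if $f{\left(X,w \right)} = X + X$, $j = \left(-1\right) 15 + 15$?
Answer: $-3749$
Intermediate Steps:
$j = 0$ ($j = -15 + 15 = 0$)
$f{\left(X,w \right)} = 2 X$
$\left(-23160 + f{\left(-43,j \right)}\right) + 19497 = \left(-23160 + 2 \left(-43\right)\right) + 19497 = \left(-23160 - 86\right) + 19497 = -23246 + 19497 = -3749$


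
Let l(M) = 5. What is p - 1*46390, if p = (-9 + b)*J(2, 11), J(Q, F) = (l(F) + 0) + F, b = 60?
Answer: -45574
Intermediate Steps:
J(Q, F) = 5 + F (J(Q, F) = (5 + 0) + F = 5 + F)
p = 816 (p = (-9 + 60)*(5 + 11) = 51*16 = 816)
p - 1*46390 = 816 - 1*46390 = 816 - 46390 = -45574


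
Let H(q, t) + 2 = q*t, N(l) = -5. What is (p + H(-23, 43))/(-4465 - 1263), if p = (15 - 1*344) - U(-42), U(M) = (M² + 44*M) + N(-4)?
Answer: 1231/5728 ≈ 0.21491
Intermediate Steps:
U(M) = -5 + M² + 44*M (U(M) = (M² + 44*M) - 5 = -5 + M² + 44*M)
H(q, t) = -2 + q*t
p = -240 (p = (15 - 1*344) - (-5 + (-42)² + 44*(-42)) = (15 - 344) - (-5 + 1764 - 1848) = -329 - 1*(-89) = -329 + 89 = -240)
(p + H(-23, 43))/(-4465 - 1263) = (-240 + (-2 - 23*43))/(-4465 - 1263) = (-240 + (-2 - 989))/(-5728) = (-240 - 991)*(-1/5728) = -1231*(-1/5728) = 1231/5728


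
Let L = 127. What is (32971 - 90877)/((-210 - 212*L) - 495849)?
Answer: 57906/522983 ≈ 0.11072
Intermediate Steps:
(32971 - 90877)/((-210 - 212*L) - 495849) = (32971 - 90877)/((-210 - 212*127) - 495849) = -57906/((-210 - 26924) - 495849) = -57906/(-27134 - 495849) = -57906/(-522983) = -57906*(-1/522983) = 57906/522983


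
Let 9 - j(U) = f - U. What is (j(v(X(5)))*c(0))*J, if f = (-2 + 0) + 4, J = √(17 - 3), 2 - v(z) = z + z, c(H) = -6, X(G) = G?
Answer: 6*√14 ≈ 22.450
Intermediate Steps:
v(z) = 2 - 2*z (v(z) = 2 - (z + z) = 2 - 2*z)
J = √14 ≈ 3.7417
f = 2 (f = -2 + 4 = 2)
j(U) = 7 + U (j(U) = 9 - (2 - U) = 9 + (-2 + U) = 7 + U)
(j(v(X(5)))*c(0))*J = ((7 + (2 - 2*5))*(-6))*√14 = ((7 + (2 - 10))*(-6))*√14 = ((7 - 8)*(-6))*√14 = (-1*(-6))*√14 = 6*√14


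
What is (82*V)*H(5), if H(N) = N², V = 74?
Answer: 151700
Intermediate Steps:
(82*V)*H(5) = (82*74)*5² = 6068*25 = 151700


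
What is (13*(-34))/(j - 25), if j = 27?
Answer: -221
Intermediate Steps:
(13*(-34))/(j - 25) = (13*(-34))/(27 - 25) = -442/2 = -442*1/2 = -221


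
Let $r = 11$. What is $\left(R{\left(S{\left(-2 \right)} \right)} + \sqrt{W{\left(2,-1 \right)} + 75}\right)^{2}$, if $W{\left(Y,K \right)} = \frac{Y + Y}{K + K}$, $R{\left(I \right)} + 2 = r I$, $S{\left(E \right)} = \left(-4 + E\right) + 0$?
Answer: $\left(68 - \sqrt{73}\right)^{2} \approx 3535.0$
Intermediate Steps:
$S{\left(E \right)} = -4 + E$
$R{\left(I \right)} = -2 + 11 I$
$W{\left(Y,K \right)} = \frac{Y}{K}$ ($W{\left(Y,K \right)} = \frac{2 Y}{2 K} = 2 Y \frac{1}{2 K} = \frac{Y}{K}$)
$\left(R{\left(S{\left(-2 \right)} \right)} + \sqrt{W{\left(2,-1 \right)} + 75}\right)^{2} = \left(\left(-2 + 11 \left(-4 - 2\right)\right) + \sqrt{\frac{2}{-1} + 75}\right)^{2} = \left(\left(-2 + 11 \left(-6\right)\right) + \sqrt{2 \left(-1\right) + 75}\right)^{2} = \left(\left(-2 - 66\right) + \sqrt{-2 + 75}\right)^{2} = \left(-68 + \sqrt{73}\right)^{2}$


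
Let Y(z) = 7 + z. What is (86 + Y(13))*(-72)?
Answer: -7632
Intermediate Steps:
(86 + Y(13))*(-72) = (86 + (7 + 13))*(-72) = (86 + 20)*(-72) = 106*(-72) = -7632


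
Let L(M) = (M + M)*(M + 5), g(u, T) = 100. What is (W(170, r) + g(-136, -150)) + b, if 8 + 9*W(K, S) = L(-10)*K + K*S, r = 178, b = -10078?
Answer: -42550/9 ≈ -4727.8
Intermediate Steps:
L(M) = 2*M*(5 + M) (L(M) = (2*M)*(5 + M) = 2*M*(5 + M))
W(K, S) = -8/9 + 100*K/9 + K*S/9 (W(K, S) = -8/9 + ((2*(-10)*(5 - 10))*K + K*S)/9 = -8/9 + ((2*(-10)*(-5))*K + K*S)/9 = -8/9 + (100*K + K*S)/9 = -8/9 + (100*K/9 + K*S/9) = -8/9 + 100*K/9 + K*S/9)
(W(170, r) + g(-136, -150)) + b = ((-8/9 + (100/9)*170 + (1/9)*170*178) + 100) - 10078 = ((-8/9 + 17000/9 + 30260/9) + 100) - 10078 = (47252/9 + 100) - 10078 = 48152/9 - 10078 = -42550/9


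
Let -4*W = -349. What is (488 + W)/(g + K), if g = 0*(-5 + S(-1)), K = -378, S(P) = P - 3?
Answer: -767/504 ≈ -1.5218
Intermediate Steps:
S(P) = -3 + P
W = 349/4 (W = -¼*(-349) = 349/4 ≈ 87.250)
g = 0 (g = 0*(-5 + (-3 - 1)) = 0*(-5 - 4) = 0*(-9) = 0)
(488 + W)/(g + K) = (488 + 349/4)/(0 - 378) = (2301/4)/(-378) = (2301/4)*(-1/378) = -767/504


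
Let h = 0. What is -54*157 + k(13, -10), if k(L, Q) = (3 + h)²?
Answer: -8469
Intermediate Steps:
k(L, Q) = 9 (k(L, Q) = (3 + 0)² = 3² = 9)
-54*157 + k(13, -10) = -54*157 + 9 = -8478 + 9 = -8469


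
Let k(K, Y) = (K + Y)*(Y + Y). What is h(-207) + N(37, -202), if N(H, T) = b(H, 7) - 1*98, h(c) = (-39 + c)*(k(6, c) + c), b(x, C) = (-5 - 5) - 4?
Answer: -20419834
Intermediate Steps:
b(x, C) = -14 (b(x, C) = -10 - 4 = -14)
k(K, Y) = 2*Y*(K + Y) (k(K, Y) = (K + Y)*(2*Y) = 2*Y*(K + Y))
h(c) = (-39 + c)*(c + 2*c*(6 + c)) (h(c) = (-39 + c)*(2*c*(6 + c) + c) = (-39 + c)*(c + 2*c*(6 + c)))
N(H, T) = -112 (N(H, T) = -14 - 1*98 = -14 - 98 = -112)
h(-207) + N(37, -202) = -207*(-507 - 65*(-207) + 2*(-207)**2) - 112 = -207*(-507 + 13455 + 2*42849) - 112 = -207*(-507 + 13455 + 85698) - 112 = -207*98646 - 112 = -20419722 - 112 = -20419834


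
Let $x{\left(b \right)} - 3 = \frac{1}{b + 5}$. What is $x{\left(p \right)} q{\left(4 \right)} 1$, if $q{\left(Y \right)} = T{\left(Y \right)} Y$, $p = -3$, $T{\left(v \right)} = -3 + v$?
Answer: $14$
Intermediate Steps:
$x{\left(b \right)} = 3 + \frac{1}{5 + b}$ ($x{\left(b \right)} = 3 + \frac{1}{b + 5} = 3 + \frac{1}{5 + b}$)
$q{\left(Y \right)} = Y \left(-3 + Y\right)$ ($q{\left(Y \right)} = \left(-3 + Y\right) Y = Y \left(-3 + Y\right)$)
$x{\left(p \right)} q{\left(4 \right)} 1 = \frac{16 + 3 \left(-3\right)}{5 - 3} \cdot 4 \left(-3 + 4\right) 1 = \frac{16 - 9}{2} \cdot 4 \cdot 1 \cdot 1 = \frac{1}{2} \cdot 7 \cdot 4 \cdot 1 = \frac{7}{2} \cdot 4 \cdot 1 = 14 \cdot 1 = 14$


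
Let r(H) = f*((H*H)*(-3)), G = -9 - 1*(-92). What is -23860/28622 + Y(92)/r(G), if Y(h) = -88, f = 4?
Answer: -246242468/295765437 ≈ -0.83256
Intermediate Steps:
G = 83 (G = -9 + 92 = 83)
r(H) = -12*H² (r(H) = 4*((H*H)*(-3)) = 4*(H²*(-3)) = 4*(-3*H²) = -12*H²)
-23860/28622 + Y(92)/r(G) = -23860/28622 - 88/((-12*83²)) = -23860*1/28622 - 88/((-12*6889)) = -11930/14311 - 88/(-82668) = -11930/14311 - 88*(-1/82668) = -11930/14311 + 22/20667 = -246242468/295765437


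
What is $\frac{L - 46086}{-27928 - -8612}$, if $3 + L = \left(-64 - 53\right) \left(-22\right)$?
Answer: $\frac{43515}{19316} \approx 2.2528$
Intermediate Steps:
$L = 2571$ ($L = -3 + \left(-64 - 53\right) \left(-22\right) = -3 - -2574 = -3 + 2574 = 2571$)
$\frac{L - 46086}{-27928 - -8612} = \frac{2571 - 46086}{-27928 - -8612} = - \frac{43515}{-27928 + 8612} = - \frac{43515}{-19316} = \left(-43515\right) \left(- \frac{1}{19316}\right) = \frac{43515}{19316}$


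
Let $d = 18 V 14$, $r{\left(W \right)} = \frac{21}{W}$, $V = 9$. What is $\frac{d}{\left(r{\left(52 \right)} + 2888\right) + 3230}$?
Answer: $\frac{16848}{45451} \approx 0.37069$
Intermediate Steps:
$d = 2268$ ($d = 18 \cdot 9 \cdot 14 = 162 \cdot 14 = 2268$)
$\frac{d}{\left(r{\left(52 \right)} + 2888\right) + 3230} = \frac{2268}{\left(\frac{21}{52} + 2888\right) + 3230} = \frac{2268}{\frac{150197}{52} + 3230} = \frac{2268}{\frac{318157}{52}} = 2268 \cdot \frac{52}{318157} = \frac{16848}{45451}$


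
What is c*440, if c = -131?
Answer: -57640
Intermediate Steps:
c*440 = -131*440 = -57640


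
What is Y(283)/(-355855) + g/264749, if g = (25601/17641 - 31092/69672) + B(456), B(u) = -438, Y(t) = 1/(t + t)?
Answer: -2253759438582875186/1365413121404628429055 ≈ -0.0016506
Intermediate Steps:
Y(t) = 1/(2*t)
g = -44758625373/102423646 (g = (25601/17641 - 31092/69672) - 438 = (25601*(1/17641) - 31092*1/69672) - 438 = (25601/17641 - 2591/5806) - 438 = 102931575/102423646 - 438 = -44758625373/102423646 ≈ -437.00)
Y(283)/(-355855) + g/264749 = ((1/2)/283)/(-355855) - 44758625373/102423646/264749 = ((1/2)*(1/283))*(-1/355855) - 44758625373/102423646*1/264749 = (1/566)*(-1/355855) - 44758625373/27116557854854 = -1/201413930 - 44758625373/27116557854854 = -2253759438582875186/1365413121404628429055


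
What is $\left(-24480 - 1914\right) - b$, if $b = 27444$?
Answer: $-53838$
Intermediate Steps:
$\left(-24480 - 1914\right) - b = \left(-24480 - 1914\right) - 27444 = -26394 - 27444 = -53838$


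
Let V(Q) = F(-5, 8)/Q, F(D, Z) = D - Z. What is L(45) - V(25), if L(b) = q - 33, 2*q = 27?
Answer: -949/50 ≈ -18.980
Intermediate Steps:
q = 27/2 (q = (1/2)*27 = 27/2 ≈ 13.500)
V(Q) = -13/Q (V(Q) = (-5 - 1*8)/Q = (-5 - 8)/Q = -13/Q)
L(b) = -39/2 (L(b) = 27/2 - 33 = -39/2)
L(45) - V(25) = -39/2 - (-13)/25 = -39/2 - 1*(-13/25) = -39/2 + 13/25 = -949/50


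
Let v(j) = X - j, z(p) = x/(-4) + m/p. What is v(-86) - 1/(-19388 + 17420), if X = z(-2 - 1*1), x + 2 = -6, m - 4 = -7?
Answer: 175153/1968 ≈ 89.000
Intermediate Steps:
m = -3 (m = 4 - 7 = -3)
x = -8 (x = -2 - 6 = -8)
z(p) = 2 - 3/p (z(p) = -8/(-4) - 3/p = -8*(-¼) - 3/p = 2 - 3/p)
X = 3 (X = 2 - 3/(-2 - 1*1) = 2 - 3/(-2 - 1) = 2 - 3/(-3) = 2 - 3*(-⅓) = 2 + 1 = 3)
v(j) = 3 - j
v(-86) - 1/(-19388 + 17420) = (3 - 1*(-86)) - 1/(-19388 + 17420) = (3 + 86) - 1/(-1968) = 89 - 1*(-1/1968) = 89 + 1/1968 = 175153/1968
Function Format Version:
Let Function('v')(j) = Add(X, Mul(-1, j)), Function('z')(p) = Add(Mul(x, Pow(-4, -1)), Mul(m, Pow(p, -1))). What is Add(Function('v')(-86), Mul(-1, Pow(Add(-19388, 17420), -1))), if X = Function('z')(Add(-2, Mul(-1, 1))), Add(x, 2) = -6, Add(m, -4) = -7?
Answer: Rational(175153, 1968) ≈ 89.000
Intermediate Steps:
m = -3 (m = Add(4, -7) = -3)
x = -8 (x = Add(-2, -6) = -8)
Function('z')(p) = Add(2, Mul(-3, Pow(p, -1))) (Function('z')(p) = Add(Mul(-8, Pow(-4, -1)), Mul(-3, Pow(p, -1))) = Add(Mul(-8, Rational(-1, 4)), Mul(-3, Pow(p, -1))) = Add(2, Mul(-3, Pow(p, -1))))
X = 3 (X = Add(2, Mul(-3, Pow(Add(-2, Mul(-1, 1)), -1))) = Add(2, Mul(-3, Pow(Add(-2, -1), -1))) = Add(2, Mul(-3, Pow(-3, -1))) = Add(2, Mul(-3, Rational(-1, 3))) = Add(2, 1) = 3)
Function('v')(j) = Add(3, Mul(-1, j))
Add(Function('v')(-86), Mul(-1, Pow(Add(-19388, 17420), -1))) = Add(Add(3, Mul(-1, -86)), Mul(-1, Pow(Add(-19388, 17420), -1))) = Add(Add(3, 86), Mul(-1, Pow(-1968, -1))) = Add(89, Mul(-1, Rational(-1, 1968))) = Add(89, Rational(1, 1968)) = Rational(175153, 1968)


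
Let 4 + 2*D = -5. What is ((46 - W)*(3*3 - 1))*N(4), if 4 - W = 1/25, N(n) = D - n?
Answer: -71468/25 ≈ -2858.7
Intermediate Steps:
D = -9/2 (D = -2 + (½)*(-5) = -2 - 5/2 = -9/2 ≈ -4.5000)
N(n) = -9/2 - n
W = 99/25 (W = 4 - 1/25 = 99/25 ≈ 3.9600)
((46 - W)*(3*3 - 1))*N(4) = ((46 - 1*99/25)*(3*3 - 1))*(-9/2 - 1*4) = ((46 - 99/25)*(9 - 1))*(-9/2 - 4) = ((1051/25)*8)*(-17/2) = (8408/25)*(-17/2) = -71468/25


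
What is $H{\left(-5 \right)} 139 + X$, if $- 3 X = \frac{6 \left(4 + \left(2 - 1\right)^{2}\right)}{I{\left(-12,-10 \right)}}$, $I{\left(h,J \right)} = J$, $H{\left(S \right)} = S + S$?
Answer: $-1389$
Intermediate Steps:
$H{\left(S \right)} = 2 S$
$X = 1$ ($X = - \frac{6 \left(4 + \left(2 - 1\right)^{2}\right) \frac{1}{-10}}{3} = - \frac{6 \left(4 + 1^{2}\right) \left(- \frac{1}{10}\right)}{3} = - \frac{6 \left(4 + 1\right) \left(- \frac{1}{10}\right)}{3} = - \frac{6 \cdot 5 \left(- \frac{1}{10}\right)}{3} = - \frac{30 \left(- \frac{1}{10}\right)}{3} = \left(- \frac{1}{3}\right) \left(-3\right) = 1$)
$H{\left(-5 \right)} 139 + X = 2 \left(-5\right) 139 + 1 = \left(-10\right) 139 + 1 = -1390 + 1 = -1389$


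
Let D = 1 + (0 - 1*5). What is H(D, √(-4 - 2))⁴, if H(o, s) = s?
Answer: 36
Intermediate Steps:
D = -4 (D = 1 + (0 - 5) = 1 - 5 = -4)
H(D, √(-4 - 2))⁴ = (√(-4 - 2))⁴ = (√(-6))⁴ = (I*√6)⁴ = 36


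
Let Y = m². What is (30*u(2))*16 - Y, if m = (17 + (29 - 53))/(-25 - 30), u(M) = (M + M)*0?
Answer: -49/3025 ≈ -0.016198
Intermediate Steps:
u(M) = 0 (u(M) = (2*M)*0 = 0)
m = 7/55 (m = (17 - 24)/(-55) = -7*(-1/55) = 7/55 ≈ 0.12727)
Y = 49/3025 (Y = (7/55)² = 49/3025 ≈ 0.016198)
(30*u(2))*16 - Y = (30*0)*16 - 1*49/3025 = 0*16 - 49/3025 = 0 - 49/3025 = -49/3025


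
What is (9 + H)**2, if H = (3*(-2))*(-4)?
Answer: 1089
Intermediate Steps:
H = 24 (H = -6*(-4) = 24)
(9 + H)**2 = (9 + 24)**2 = 33**2 = 1089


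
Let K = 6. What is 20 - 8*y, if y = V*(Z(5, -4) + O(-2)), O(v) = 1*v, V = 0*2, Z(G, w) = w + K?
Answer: 20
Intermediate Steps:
Z(G, w) = 6 + w (Z(G, w) = w + 6 = 6 + w)
V = 0
O(v) = v
y = 0 (y = 0*((6 - 4) - 2) = 0*(2 - 2) = 0*0 = 0)
20 - 8*y = 20 - 8*0 = 20 + 0 = 20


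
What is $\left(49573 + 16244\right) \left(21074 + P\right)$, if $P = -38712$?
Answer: $-1160880246$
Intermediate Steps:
$\left(49573 + 16244\right) \left(21074 + P\right) = \left(49573 + 16244\right) \left(21074 - 38712\right) = 65817 \left(-17638\right) = -1160880246$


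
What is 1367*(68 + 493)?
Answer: 766887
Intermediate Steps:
1367*(68 + 493) = 1367*561 = 766887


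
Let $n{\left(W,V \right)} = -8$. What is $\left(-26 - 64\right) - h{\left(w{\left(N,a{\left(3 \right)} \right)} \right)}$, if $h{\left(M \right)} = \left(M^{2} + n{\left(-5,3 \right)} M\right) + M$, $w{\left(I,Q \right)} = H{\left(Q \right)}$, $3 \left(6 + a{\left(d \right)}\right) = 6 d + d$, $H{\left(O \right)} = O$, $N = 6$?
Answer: $-84$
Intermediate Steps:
$a{\left(d \right)} = -6 + \frac{7 d}{3}$ ($a{\left(d \right)} = -6 + \frac{6 d + d}{3} = -6 + \frac{7 d}{3}$)
$w{\left(I,Q \right)} = Q$
$h{\left(M \right)} = M^{2} - 7 M$ ($h{\left(M \right)} = \left(M^{2} - 8 M\right) + M = M^{2} - 7 M$)
$\left(-26 - 64\right) - h{\left(w{\left(N,a{\left(3 \right)} \right)} \right)} = \left(-26 - 64\right) - \left(-6 + \frac{7}{3} \cdot 3\right) \left(-7 + \left(-6 + \frac{7}{3} \cdot 3\right)\right) = \left(-26 - 64\right) - \left(-6 + 7\right) \left(-7 + \left(-6 + 7\right)\right) = -90 - 1 \left(-7 + 1\right) = -90 - 1 \left(-6\right) = -90 - -6 = -90 + 6 = -84$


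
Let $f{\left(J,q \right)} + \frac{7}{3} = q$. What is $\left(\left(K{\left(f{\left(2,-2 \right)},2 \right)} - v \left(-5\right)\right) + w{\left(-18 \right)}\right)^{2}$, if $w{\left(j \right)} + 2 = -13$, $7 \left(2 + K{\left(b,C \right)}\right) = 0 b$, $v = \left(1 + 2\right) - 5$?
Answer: $729$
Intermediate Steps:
$f{\left(J,q \right)} = - \frac{7}{3} + q$
$v = -2$ ($v = 3 - 5 = -2$)
$K{\left(b,C \right)} = -2$ ($K{\left(b,C \right)} = -2 + \frac{0 b}{7} = -2 + \frac{1}{7} \cdot 0 = -2 + 0 = -2$)
$w{\left(j \right)} = -15$ ($w{\left(j \right)} = -2 - 13 = -15$)
$\left(\left(K{\left(f{\left(2,-2 \right)},2 \right)} - v \left(-5\right)\right) + w{\left(-18 \right)}\right)^{2} = \left(\left(-2 - \left(-2\right) \left(-5\right)\right) - 15\right)^{2} = \left(\left(-2 - 10\right) - 15\right)^{2} = \left(-12 - 15\right)^{2} = \left(-27\right)^{2} = 729$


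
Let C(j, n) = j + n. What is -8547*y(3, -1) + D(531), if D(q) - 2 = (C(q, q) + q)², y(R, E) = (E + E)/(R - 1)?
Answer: 2546198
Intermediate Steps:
y(R, E) = 2*E/(-1 + R) (y(R, E) = (2*E)/(-1 + R) = 2*E/(-1 + R))
D(q) = 2 + 9*q² (D(q) = 2 + ((q + q) + q)² = 2 + (2*q + q)² = 2 + (3*q)² = 2 + 9*q²)
-8547*y(3, -1) + D(531) = -17094*(-1)/(-1 + 3) + (2 + 9*531²) = -17094*(-1)/2 + (2 + 9*281961) = -17094*(-1)/2 + (2 + 2537649) = -8547*(-1) + 2537651 = 8547 + 2537651 = 2546198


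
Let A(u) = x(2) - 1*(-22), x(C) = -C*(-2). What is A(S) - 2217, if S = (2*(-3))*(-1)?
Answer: -2191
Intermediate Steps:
x(C) = 2*C
S = 6 (S = -6*(-1) = 6)
A(u) = 26 (A(u) = 2*2 - 1*(-22) = 4 + 22 = 26)
A(S) - 2217 = 26 - 2217 = -2191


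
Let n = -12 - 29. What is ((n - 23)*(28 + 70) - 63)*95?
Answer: -601825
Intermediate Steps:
n = -41
((n - 23)*(28 + 70) - 63)*95 = ((-41 - 23)*(28 + 70) - 63)*95 = (-64*98 - 63)*95 = (-6272 - 63)*95 = -6335*95 = -601825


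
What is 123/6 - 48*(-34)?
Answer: 3305/2 ≈ 1652.5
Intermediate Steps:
123/6 - 48*(-34) = 123*(⅙) + 1632 = 41/2 + 1632 = 3305/2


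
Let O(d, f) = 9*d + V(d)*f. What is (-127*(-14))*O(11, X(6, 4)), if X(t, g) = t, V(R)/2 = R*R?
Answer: 2757678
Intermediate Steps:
V(R) = 2*R² (V(R) = 2*(R*R) = 2*R²)
O(d, f) = 9*d + 2*f*d² (O(d, f) = 9*d + (2*d²)*f = 9*d + 2*f*d²)
(-127*(-14))*O(11, X(6, 4)) = (-127*(-14))*(11*(9 + 2*11*6)) = 1778*(11*(9 + 132)) = 1778*(11*141) = 1778*1551 = 2757678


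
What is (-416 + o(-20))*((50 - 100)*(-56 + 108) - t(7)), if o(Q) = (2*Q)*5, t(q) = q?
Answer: 1605912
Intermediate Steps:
o(Q) = 10*Q
(-416 + o(-20))*((50 - 100)*(-56 + 108) - t(7)) = (-416 + 10*(-20))*((50 - 100)*(-56 + 108) - 1*7) = (-416 - 200)*(-50*52 - 7) = -616*(-2600 - 7) = -616*(-2607) = 1605912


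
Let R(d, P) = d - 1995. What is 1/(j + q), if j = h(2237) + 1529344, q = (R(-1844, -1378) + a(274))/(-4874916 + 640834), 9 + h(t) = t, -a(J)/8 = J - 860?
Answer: 4234082/6484801436055 ≈ 6.5292e-7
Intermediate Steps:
a(J) = 6880 - 8*J (a(J) = -8*(J - 860) = -8*(-860 + J) = 6880 - 8*J)
R(d, P) = -1995 + d
h(t) = -9 + t
q = -849/4234082 (q = ((-1995 - 1844) + (6880 - 8*274))/(-4874916 + 640834) = (-3839 + (6880 - 2192))/(-4234082) = (-3839 + 4688)*(-1/4234082) = 849*(-1/4234082) = -849/4234082 ≈ -0.00020052)
j = 1531572 (j = (-9 + 2237) + 1529344 = 2228 + 1529344 = 1531572)
1/(j + q) = 1/(1531572 - 849/4234082) = 1/(6484801436055/4234082) = 4234082/6484801436055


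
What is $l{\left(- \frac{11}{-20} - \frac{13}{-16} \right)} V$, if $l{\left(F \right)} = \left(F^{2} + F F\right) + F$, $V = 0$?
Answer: $0$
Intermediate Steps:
$l{\left(F \right)} = F + 2 F^{2}$ ($l{\left(F \right)} = \left(F^{2} + F^{2}\right) + F = 2 F^{2} + F = F + 2 F^{2}$)
$l{\left(- \frac{11}{-20} - \frac{13}{-16} \right)} V = \left(- \frac{11}{-20} - \frac{13}{-16}\right) \left(1 + 2 \left(- \frac{11}{-20} - \frac{13}{-16}\right)\right) 0 = \left(\left(-11\right) \left(- \frac{1}{20}\right) - - \frac{13}{16}\right) \left(1 + 2 \left(\left(-11\right) \left(- \frac{1}{20}\right) - - \frac{13}{16}\right)\right) 0 = \left(\frac{11}{20} + \frac{13}{16}\right) \left(1 + 2 \left(\frac{11}{20} + \frac{13}{16}\right)\right) 0 = \frac{109 \left(1 + 2 \cdot \frac{109}{80}\right)}{80} \cdot 0 = \frac{109 \left(1 + \frac{109}{40}\right)}{80} \cdot 0 = \frac{109}{80} \cdot \frac{149}{40} \cdot 0 = \frac{16241}{3200} \cdot 0 = 0$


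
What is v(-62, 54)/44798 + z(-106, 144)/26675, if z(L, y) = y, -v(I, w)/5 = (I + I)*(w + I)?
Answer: -62928544/597493325 ≈ -0.10532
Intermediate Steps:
v(I, w) = -10*I*(I + w) (v(I, w) = -5*(I + I)*(w + I) = -5*2*I*(I + w) = -10*I*(I + w))
v(-62, 54)/44798 + z(-106, 144)/26675 = -10*(-62)*(-62 + 54)/44798 + 144/26675 = -10*(-62)*(-8)*(1/44798) + 144*(1/26675) = -4960*1/44798 + 144/26675 = -2480/22399 + 144/26675 = -62928544/597493325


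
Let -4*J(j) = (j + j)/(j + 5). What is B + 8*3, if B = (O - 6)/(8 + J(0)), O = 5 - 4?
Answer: 187/8 ≈ 23.375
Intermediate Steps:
O = 1
J(j) = -j/(2*(5 + j)) (J(j) = -(j + j)/(4*(j + 5)) = -2*j/(4*(5 + j)) = -j/(2*(5 + j)))
B = -5/8 (B = (1 - 6)/(8 - 1*0/(10 + 2*0)) = -5/(8 - 1*0/(10 + 0)) = -5/(8 - 1*0/10) = -5/(8 - 1*0*⅒) = -5/(8 + 0) = -5/8 ≈ -0.62500)
B + 8*3 = -5/8 + 8*3 = -5/8 + 24 = 187/8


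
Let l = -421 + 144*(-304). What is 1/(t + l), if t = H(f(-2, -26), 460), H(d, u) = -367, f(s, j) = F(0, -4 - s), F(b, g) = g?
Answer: -1/44564 ≈ -2.2440e-5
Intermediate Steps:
f(s, j) = -4 - s
t = -367
l = -44197 (l = -421 - 43776 = -44197)
1/(t + l) = 1/(-367 - 44197) = 1/(-44564) = -1/44564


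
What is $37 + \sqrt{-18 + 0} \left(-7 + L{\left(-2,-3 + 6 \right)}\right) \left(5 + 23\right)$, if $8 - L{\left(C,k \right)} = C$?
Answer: $37 + 252 i \sqrt{2} \approx 37.0 + 356.38 i$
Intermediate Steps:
$L{\left(C,k \right)} = 8 - C$
$37 + \sqrt{-18 + 0} \left(-7 + L{\left(-2,-3 + 6 \right)}\right) \left(5 + 23\right) = 37 + \sqrt{-18 + 0} \left(-7 + \left(8 - -2\right)\right) \left(5 + 23\right) = 37 + \sqrt{-18} \left(-7 + \left(8 + 2\right)\right) 28 = 37 + 3 i \sqrt{2} \left(-7 + 10\right) 28 = 37 + 3 i \sqrt{2} \cdot 3 \cdot 28 = 37 + 3 i \sqrt{2} \cdot 84 = 37 + 252 i \sqrt{2}$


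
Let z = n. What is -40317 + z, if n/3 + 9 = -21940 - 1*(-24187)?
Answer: -33603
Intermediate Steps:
n = 6714 (n = -27 + 3*(-21940 - 1*(-24187)) = -27 + 3*(-21940 + 24187) = -27 + 3*2247 = -27 + 6741 = 6714)
z = 6714
-40317 + z = -40317 + 6714 = -33603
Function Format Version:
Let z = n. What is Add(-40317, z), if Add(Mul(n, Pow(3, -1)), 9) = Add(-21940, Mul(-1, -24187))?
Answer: -33603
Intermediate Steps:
n = 6714 (n = Add(-27, Mul(3, Add(-21940, Mul(-1, -24187)))) = Add(-27, Mul(3, Add(-21940, 24187))) = Add(-27, Mul(3, 2247)) = Add(-27, 6741) = 6714)
z = 6714
Add(-40317, z) = Add(-40317, 6714) = -33603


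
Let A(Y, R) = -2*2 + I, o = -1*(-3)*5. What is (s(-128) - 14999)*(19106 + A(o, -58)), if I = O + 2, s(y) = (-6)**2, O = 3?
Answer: -285898041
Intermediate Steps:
s(y) = 36
I = 5 (I = 3 + 2 = 5)
o = 15 (o = 3*5 = 15)
A(Y, R) = 1 (A(Y, R) = -2*2 + 5 = -4 + 5 = 1)
(s(-128) - 14999)*(19106 + A(o, -58)) = (36 - 14999)*(19106 + 1) = -14963*19107 = -285898041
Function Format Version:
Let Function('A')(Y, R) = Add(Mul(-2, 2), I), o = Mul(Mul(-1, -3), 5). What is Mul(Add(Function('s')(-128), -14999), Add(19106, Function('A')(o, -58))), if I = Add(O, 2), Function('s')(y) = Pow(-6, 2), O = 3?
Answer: -285898041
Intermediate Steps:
Function('s')(y) = 36
I = 5 (I = Add(3, 2) = 5)
o = 15 (o = Mul(3, 5) = 15)
Function('A')(Y, R) = 1 (Function('A')(Y, R) = Add(Mul(-2, 2), 5) = Add(-4, 5) = 1)
Mul(Add(Function('s')(-128), -14999), Add(19106, Function('A')(o, -58))) = Mul(Add(36, -14999), Add(19106, 1)) = Mul(-14963, 19107) = -285898041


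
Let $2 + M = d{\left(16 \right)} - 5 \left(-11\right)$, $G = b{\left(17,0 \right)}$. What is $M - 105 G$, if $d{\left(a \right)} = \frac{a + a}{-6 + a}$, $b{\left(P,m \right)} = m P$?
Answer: $\frac{281}{5} \approx 56.2$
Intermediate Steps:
$b{\left(P,m \right)} = P m$
$G = 0$ ($G = 17 \cdot 0 = 0$)
$d{\left(a \right)} = \frac{2 a}{-6 + a}$
$M = \frac{281}{5}$ ($M = -2 + \left(2 \cdot 16 \frac{1}{-6 + 16} - 5 \left(-11\right)\right) = -2 + \left(2 \cdot 16 \cdot \frac{1}{10} - -55\right) = -2 + \left(2 \cdot 16 \cdot \frac{1}{10} + 55\right) = -2 + \left(\frac{16}{5} + 55\right) = -2 + \frac{291}{5} = \frac{281}{5} \approx 56.2$)
$M - 105 G = \frac{281}{5} - 0 = \frac{281}{5} + 0 = \frac{281}{5}$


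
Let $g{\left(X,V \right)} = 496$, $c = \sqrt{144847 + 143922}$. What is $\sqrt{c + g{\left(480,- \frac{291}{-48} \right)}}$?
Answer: $\sqrt{496 + \sqrt{288769}} \approx 32.146$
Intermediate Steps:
$c = \sqrt{288769} \approx 537.37$
$\sqrt{c + g{\left(480,- \frac{291}{-48} \right)}} = \sqrt{\sqrt{288769} + 496} = \sqrt{496 + \sqrt{288769}}$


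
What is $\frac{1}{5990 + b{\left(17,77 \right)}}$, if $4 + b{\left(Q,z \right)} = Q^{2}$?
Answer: $\frac{1}{6275} \approx 0.00015936$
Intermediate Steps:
$b{\left(Q,z \right)} = -4 + Q^{2}$
$\frac{1}{5990 + b{\left(17,77 \right)}} = \frac{1}{5990 - \left(4 - 17^{2}\right)} = \frac{1}{5990 + \left(-4 + 289\right)} = \frac{1}{5990 + 285} = \frac{1}{6275}$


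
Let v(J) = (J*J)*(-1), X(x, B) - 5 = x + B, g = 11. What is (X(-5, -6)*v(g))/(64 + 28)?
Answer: 363/46 ≈ 7.8913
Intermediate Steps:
X(x, B) = 5 + B + x (X(x, B) = 5 + (x + B) = 5 + (B + x) = 5 + B + x)
v(J) = -J² (v(J) = J²*(-1) = -J²)
(X(-5, -6)*v(g))/(64 + 28) = ((5 - 6 - 5)*(-1*11²))/(64 + 28) = -(-6)*121/92 = -6*(-121)*(1/92) = 726*(1/92) = 363/46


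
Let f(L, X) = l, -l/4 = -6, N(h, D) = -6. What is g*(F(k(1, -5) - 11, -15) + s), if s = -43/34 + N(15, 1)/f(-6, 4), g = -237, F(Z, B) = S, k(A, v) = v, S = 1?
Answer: 8295/68 ≈ 121.99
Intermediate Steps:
l = 24 (l = -4*(-6) = 24)
F(Z, B) = 1
f(L, X) = 24
s = -103/68 (s = -43/34 - 6/24 = -43*1/34 - 6*1/24 = -43/34 - ¼ = -103/68 ≈ -1.5147)
g*(F(k(1, -5) - 11, -15) + s) = -237*(1 - 103/68) = -237*(-35/68) = 8295/68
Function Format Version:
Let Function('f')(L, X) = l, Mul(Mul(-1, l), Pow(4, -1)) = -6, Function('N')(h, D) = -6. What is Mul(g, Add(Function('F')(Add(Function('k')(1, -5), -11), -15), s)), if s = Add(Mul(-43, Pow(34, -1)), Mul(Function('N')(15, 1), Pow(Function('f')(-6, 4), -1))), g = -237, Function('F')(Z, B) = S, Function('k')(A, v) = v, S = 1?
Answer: Rational(8295, 68) ≈ 121.99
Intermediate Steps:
l = 24 (l = Mul(-4, -6) = 24)
Function('F')(Z, B) = 1
Function('f')(L, X) = 24
s = Rational(-103, 68) (s = Add(Mul(-43, Pow(34, -1)), Mul(-6, Pow(24, -1))) = Add(Mul(-43, Rational(1, 34)), Mul(-6, Rational(1, 24))) = Add(Rational(-43, 34), Rational(-1, 4)) = Rational(-103, 68) ≈ -1.5147)
Mul(g, Add(Function('F')(Add(Function('k')(1, -5), -11), -15), s)) = Mul(-237, Add(1, Rational(-103, 68))) = Mul(-237, Rational(-35, 68)) = Rational(8295, 68)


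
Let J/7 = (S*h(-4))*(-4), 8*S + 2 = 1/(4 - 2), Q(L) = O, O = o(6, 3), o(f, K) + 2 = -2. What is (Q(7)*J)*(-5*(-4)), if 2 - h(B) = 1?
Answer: -420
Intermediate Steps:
o(f, K) = -4 (o(f, K) = -2 - 2 = -4)
O = -4
h(B) = 1 (h(B) = 2 - 1*1 = 2 - 1 = 1)
Q(L) = -4
S = -3/16 (S = -1/4 + 1/(8*(4 - 2)) = -1/4 + (1/8)/2 = -1/4 + (1/8)*(1/2) = -1/4 + 1/16 = -3/16 ≈ -0.18750)
J = 21/4 (J = 7*(-3/16*1*(-4)) = 7*(-3/16*(-4)) = 7*(3/4) = 21/4 ≈ 5.2500)
(Q(7)*J)*(-5*(-4)) = (-4*21/4)*(-5*(-4)) = -21*20 = -420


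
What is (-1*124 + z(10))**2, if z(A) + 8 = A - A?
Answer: 17424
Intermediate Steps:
z(A) = -8 (z(A) = -8 + (A - A) = -8 + 0 = -8)
(-1*124 + z(10))**2 = (-1*124 - 8)**2 = (-124 - 8)**2 = (-132)**2 = 17424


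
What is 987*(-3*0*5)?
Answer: 0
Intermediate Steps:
987*(-3*0*5) = 987*(0*5) = 987*0 = 0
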